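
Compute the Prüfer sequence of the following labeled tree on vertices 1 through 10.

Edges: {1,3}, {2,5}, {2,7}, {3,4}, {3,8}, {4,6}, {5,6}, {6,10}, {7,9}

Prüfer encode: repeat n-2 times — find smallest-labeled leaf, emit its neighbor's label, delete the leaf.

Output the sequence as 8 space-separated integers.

Answer: 3 3 4 6 7 2 5 6

Derivation:
Step 1: leaves = {1,8,9,10}. Remove smallest leaf 1, emit neighbor 3.
Step 2: leaves = {8,9,10}. Remove smallest leaf 8, emit neighbor 3.
Step 3: leaves = {3,9,10}. Remove smallest leaf 3, emit neighbor 4.
Step 4: leaves = {4,9,10}. Remove smallest leaf 4, emit neighbor 6.
Step 5: leaves = {9,10}. Remove smallest leaf 9, emit neighbor 7.
Step 6: leaves = {7,10}. Remove smallest leaf 7, emit neighbor 2.
Step 7: leaves = {2,10}. Remove smallest leaf 2, emit neighbor 5.
Step 8: leaves = {5,10}. Remove smallest leaf 5, emit neighbor 6.
Done: 2 vertices remain (6, 10). Sequence = [3 3 4 6 7 2 5 6]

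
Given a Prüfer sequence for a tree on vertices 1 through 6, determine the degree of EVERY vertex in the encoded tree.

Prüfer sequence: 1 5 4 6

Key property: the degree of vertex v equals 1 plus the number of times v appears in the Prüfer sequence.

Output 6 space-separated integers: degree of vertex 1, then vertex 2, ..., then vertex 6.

Answer: 2 1 1 2 2 2

Derivation:
p_1 = 1: count[1] becomes 1
p_2 = 5: count[5] becomes 1
p_3 = 4: count[4] becomes 1
p_4 = 6: count[6] becomes 1
Degrees (1 + count): deg[1]=1+1=2, deg[2]=1+0=1, deg[3]=1+0=1, deg[4]=1+1=2, deg[5]=1+1=2, deg[6]=1+1=2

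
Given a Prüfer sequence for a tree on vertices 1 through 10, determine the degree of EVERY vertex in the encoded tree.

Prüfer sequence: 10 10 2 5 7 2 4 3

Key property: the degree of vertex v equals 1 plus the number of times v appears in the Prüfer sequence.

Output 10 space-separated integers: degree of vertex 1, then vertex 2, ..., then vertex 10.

Answer: 1 3 2 2 2 1 2 1 1 3

Derivation:
p_1 = 10: count[10] becomes 1
p_2 = 10: count[10] becomes 2
p_3 = 2: count[2] becomes 1
p_4 = 5: count[5] becomes 1
p_5 = 7: count[7] becomes 1
p_6 = 2: count[2] becomes 2
p_7 = 4: count[4] becomes 1
p_8 = 3: count[3] becomes 1
Degrees (1 + count): deg[1]=1+0=1, deg[2]=1+2=3, deg[3]=1+1=2, deg[4]=1+1=2, deg[5]=1+1=2, deg[6]=1+0=1, deg[7]=1+1=2, deg[8]=1+0=1, deg[9]=1+0=1, deg[10]=1+2=3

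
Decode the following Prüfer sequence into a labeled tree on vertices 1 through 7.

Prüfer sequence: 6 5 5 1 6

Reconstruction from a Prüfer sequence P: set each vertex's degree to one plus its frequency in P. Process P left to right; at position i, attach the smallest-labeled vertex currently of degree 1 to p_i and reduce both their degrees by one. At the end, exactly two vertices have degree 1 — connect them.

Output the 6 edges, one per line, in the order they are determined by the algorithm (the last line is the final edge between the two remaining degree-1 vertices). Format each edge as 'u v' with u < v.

Answer: 2 6
3 5
4 5
1 5
1 6
6 7

Derivation:
Initial degrees: {1:2, 2:1, 3:1, 4:1, 5:3, 6:3, 7:1}
Step 1: smallest deg-1 vertex = 2, p_1 = 6. Add edge {2,6}. Now deg[2]=0, deg[6]=2.
Step 2: smallest deg-1 vertex = 3, p_2 = 5. Add edge {3,5}. Now deg[3]=0, deg[5]=2.
Step 3: smallest deg-1 vertex = 4, p_3 = 5. Add edge {4,5}. Now deg[4]=0, deg[5]=1.
Step 4: smallest deg-1 vertex = 5, p_4 = 1. Add edge {1,5}. Now deg[5]=0, deg[1]=1.
Step 5: smallest deg-1 vertex = 1, p_5 = 6. Add edge {1,6}. Now deg[1]=0, deg[6]=1.
Final: two remaining deg-1 vertices are 6, 7. Add edge {6,7}.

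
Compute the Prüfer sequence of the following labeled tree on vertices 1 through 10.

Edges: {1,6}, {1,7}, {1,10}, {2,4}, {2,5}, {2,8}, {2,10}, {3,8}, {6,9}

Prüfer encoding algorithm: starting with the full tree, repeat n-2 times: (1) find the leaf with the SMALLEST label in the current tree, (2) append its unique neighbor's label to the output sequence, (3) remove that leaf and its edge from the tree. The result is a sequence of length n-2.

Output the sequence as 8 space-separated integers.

Answer: 8 2 2 1 2 10 6 1

Derivation:
Step 1: leaves = {3,4,5,7,9}. Remove smallest leaf 3, emit neighbor 8.
Step 2: leaves = {4,5,7,8,9}. Remove smallest leaf 4, emit neighbor 2.
Step 3: leaves = {5,7,8,9}. Remove smallest leaf 5, emit neighbor 2.
Step 4: leaves = {7,8,9}. Remove smallest leaf 7, emit neighbor 1.
Step 5: leaves = {8,9}. Remove smallest leaf 8, emit neighbor 2.
Step 6: leaves = {2,9}. Remove smallest leaf 2, emit neighbor 10.
Step 7: leaves = {9,10}. Remove smallest leaf 9, emit neighbor 6.
Step 8: leaves = {6,10}. Remove smallest leaf 6, emit neighbor 1.
Done: 2 vertices remain (1, 10). Sequence = [8 2 2 1 2 10 6 1]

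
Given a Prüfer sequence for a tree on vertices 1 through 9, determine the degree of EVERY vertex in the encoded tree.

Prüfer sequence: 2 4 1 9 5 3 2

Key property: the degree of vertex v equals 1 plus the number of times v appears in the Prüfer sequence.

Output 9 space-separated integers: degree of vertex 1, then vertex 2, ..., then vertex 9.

p_1 = 2: count[2] becomes 1
p_2 = 4: count[4] becomes 1
p_3 = 1: count[1] becomes 1
p_4 = 9: count[9] becomes 1
p_5 = 5: count[5] becomes 1
p_6 = 3: count[3] becomes 1
p_7 = 2: count[2] becomes 2
Degrees (1 + count): deg[1]=1+1=2, deg[2]=1+2=3, deg[3]=1+1=2, deg[4]=1+1=2, deg[5]=1+1=2, deg[6]=1+0=1, deg[7]=1+0=1, deg[8]=1+0=1, deg[9]=1+1=2

Answer: 2 3 2 2 2 1 1 1 2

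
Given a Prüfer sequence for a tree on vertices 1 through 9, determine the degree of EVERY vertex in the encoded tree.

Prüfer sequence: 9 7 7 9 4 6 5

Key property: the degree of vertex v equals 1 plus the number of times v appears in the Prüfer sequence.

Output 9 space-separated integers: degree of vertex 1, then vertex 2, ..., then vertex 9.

p_1 = 9: count[9] becomes 1
p_2 = 7: count[7] becomes 1
p_3 = 7: count[7] becomes 2
p_4 = 9: count[9] becomes 2
p_5 = 4: count[4] becomes 1
p_6 = 6: count[6] becomes 1
p_7 = 5: count[5] becomes 1
Degrees (1 + count): deg[1]=1+0=1, deg[2]=1+0=1, deg[3]=1+0=1, deg[4]=1+1=2, deg[5]=1+1=2, deg[6]=1+1=2, deg[7]=1+2=3, deg[8]=1+0=1, deg[9]=1+2=3

Answer: 1 1 1 2 2 2 3 1 3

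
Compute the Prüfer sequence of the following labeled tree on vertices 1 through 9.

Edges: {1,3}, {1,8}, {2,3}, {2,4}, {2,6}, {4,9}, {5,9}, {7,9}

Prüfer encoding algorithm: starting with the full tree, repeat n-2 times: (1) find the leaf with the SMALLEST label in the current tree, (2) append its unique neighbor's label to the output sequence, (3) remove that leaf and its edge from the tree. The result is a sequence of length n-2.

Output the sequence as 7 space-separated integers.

Step 1: leaves = {5,6,7,8}. Remove smallest leaf 5, emit neighbor 9.
Step 2: leaves = {6,7,8}. Remove smallest leaf 6, emit neighbor 2.
Step 3: leaves = {7,8}. Remove smallest leaf 7, emit neighbor 9.
Step 4: leaves = {8,9}. Remove smallest leaf 8, emit neighbor 1.
Step 5: leaves = {1,9}. Remove smallest leaf 1, emit neighbor 3.
Step 6: leaves = {3,9}. Remove smallest leaf 3, emit neighbor 2.
Step 7: leaves = {2,9}. Remove smallest leaf 2, emit neighbor 4.
Done: 2 vertices remain (4, 9). Sequence = [9 2 9 1 3 2 4]

Answer: 9 2 9 1 3 2 4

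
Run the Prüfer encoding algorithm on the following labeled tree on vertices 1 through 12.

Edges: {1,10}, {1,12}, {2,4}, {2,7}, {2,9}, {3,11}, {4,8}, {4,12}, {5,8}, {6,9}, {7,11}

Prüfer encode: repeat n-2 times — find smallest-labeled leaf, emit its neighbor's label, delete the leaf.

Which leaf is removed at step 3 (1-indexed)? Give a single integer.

Answer: 6

Derivation:
Step 1: current leaves = {3,5,6,10}. Remove leaf 3 (neighbor: 11).
Step 2: current leaves = {5,6,10,11}. Remove leaf 5 (neighbor: 8).
Step 3: current leaves = {6,8,10,11}. Remove leaf 6 (neighbor: 9).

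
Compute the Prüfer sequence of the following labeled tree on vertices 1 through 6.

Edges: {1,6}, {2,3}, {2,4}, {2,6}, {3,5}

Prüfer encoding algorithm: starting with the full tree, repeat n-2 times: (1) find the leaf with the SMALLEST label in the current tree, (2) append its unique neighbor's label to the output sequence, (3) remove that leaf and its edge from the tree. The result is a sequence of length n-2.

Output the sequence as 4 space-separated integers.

Step 1: leaves = {1,4,5}. Remove smallest leaf 1, emit neighbor 6.
Step 2: leaves = {4,5,6}. Remove smallest leaf 4, emit neighbor 2.
Step 3: leaves = {5,6}. Remove smallest leaf 5, emit neighbor 3.
Step 4: leaves = {3,6}. Remove smallest leaf 3, emit neighbor 2.
Done: 2 vertices remain (2, 6). Sequence = [6 2 3 2]

Answer: 6 2 3 2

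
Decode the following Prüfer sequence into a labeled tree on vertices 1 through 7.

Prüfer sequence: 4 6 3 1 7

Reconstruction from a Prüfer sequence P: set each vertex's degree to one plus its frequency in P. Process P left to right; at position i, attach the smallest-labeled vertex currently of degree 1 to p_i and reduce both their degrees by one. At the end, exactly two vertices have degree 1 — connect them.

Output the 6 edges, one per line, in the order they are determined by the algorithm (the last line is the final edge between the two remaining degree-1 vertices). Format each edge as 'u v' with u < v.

Answer: 2 4
4 6
3 5
1 3
1 7
6 7

Derivation:
Initial degrees: {1:2, 2:1, 3:2, 4:2, 5:1, 6:2, 7:2}
Step 1: smallest deg-1 vertex = 2, p_1 = 4. Add edge {2,4}. Now deg[2]=0, deg[4]=1.
Step 2: smallest deg-1 vertex = 4, p_2 = 6. Add edge {4,6}. Now deg[4]=0, deg[6]=1.
Step 3: smallest deg-1 vertex = 5, p_3 = 3. Add edge {3,5}. Now deg[5]=0, deg[3]=1.
Step 4: smallest deg-1 vertex = 3, p_4 = 1. Add edge {1,3}. Now deg[3]=0, deg[1]=1.
Step 5: smallest deg-1 vertex = 1, p_5 = 7. Add edge {1,7}. Now deg[1]=0, deg[7]=1.
Final: two remaining deg-1 vertices are 6, 7. Add edge {6,7}.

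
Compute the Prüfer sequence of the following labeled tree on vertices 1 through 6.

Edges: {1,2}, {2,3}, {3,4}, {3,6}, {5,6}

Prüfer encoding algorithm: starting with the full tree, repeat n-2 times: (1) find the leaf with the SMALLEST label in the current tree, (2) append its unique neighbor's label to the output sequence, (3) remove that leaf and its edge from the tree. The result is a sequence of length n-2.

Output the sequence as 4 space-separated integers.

Answer: 2 3 3 6

Derivation:
Step 1: leaves = {1,4,5}. Remove smallest leaf 1, emit neighbor 2.
Step 2: leaves = {2,4,5}. Remove smallest leaf 2, emit neighbor 3.
Step 3: leaves = {4,5}. Remove smallest leaf 4, emit neighbor 3.
Step 4: leaves = {3,5}. Remove smallest leaf 3, emit neighbor 6.
Done: 2 vertices remain (5, 6). Sequence = [2 3 3 6]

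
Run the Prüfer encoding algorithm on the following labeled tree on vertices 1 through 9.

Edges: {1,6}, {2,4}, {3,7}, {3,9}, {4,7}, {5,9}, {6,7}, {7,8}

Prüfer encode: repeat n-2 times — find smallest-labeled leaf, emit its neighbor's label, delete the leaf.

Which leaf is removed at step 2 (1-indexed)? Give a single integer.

Step 1: current leaves = {1,2,5,8}. Remove leaf 1 (neighbor: 6).
Step 2: current leaves = {2,5,6,8}. Remove leaf 2 (neighbor: 4).

Answer: 2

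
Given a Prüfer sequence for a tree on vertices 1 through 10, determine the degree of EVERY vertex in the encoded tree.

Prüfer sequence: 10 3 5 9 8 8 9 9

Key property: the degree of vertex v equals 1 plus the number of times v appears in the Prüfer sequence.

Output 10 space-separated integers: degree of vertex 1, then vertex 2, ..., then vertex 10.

Answer: 1 1 2 1 2 1 1 3 4 2

Derivation:
p_1 = 10: count[10] becomes 1
p_2 = 3: count[3] becomes 1
p_3 = 5: count[5] becomes 1
p_4 = 9: count[9] becomes 1
p_5 = 8: count[8] becomes 1
p_6 = 8: count[8] becomes 2
p_7 = 9: count[9] becomes 2
p_8 = 9: count[9] becomes 3
Degrees (1 + count): deg[1]=1+0=1, deg[2]=1+0=1, deg[3]=1+1=2, deg[4]=1+0=1, deg[5]=1+1=2, deg[6]=1+0=1, deg[7]=1+0=1, deg[8]=1+2=3, deg[9]=1+3=4, deg[10]=1+1=2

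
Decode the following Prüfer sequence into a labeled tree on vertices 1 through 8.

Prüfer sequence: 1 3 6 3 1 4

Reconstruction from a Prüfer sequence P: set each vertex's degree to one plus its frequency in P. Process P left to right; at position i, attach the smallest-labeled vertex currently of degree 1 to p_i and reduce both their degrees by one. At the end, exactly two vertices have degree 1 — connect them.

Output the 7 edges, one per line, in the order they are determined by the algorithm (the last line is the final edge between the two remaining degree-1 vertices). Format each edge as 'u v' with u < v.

Initial degrees: {1:3, 2:1, 3:3, 4:2, 5:1, 6:2, 7:1, 8:1}
Step 1: smallest deg-1 vertex = 2, p_1 = 1. Add edge {1,2}. Now deg[2]=0, deg[1]=2.
Step 2: smallest deg-1 vertex = 5, p_2 = 3. Add edge {3,5}. Now deg[5]=0, deg[3]=2.
Step 3: smallest deg-1 vertex = 7, p_3 = 6. Add edge {6,7}. Now deg[7]=0, deg[6]=1.
Step 4: smallest deg-1 vertex = 6, p_4 = 3. Add edge {3,6}. Now deg[6]=0, deg[3]=1.
Step 5: smallest deg-1 vertex = 3, p_5 = 1. Add edge {1,3}. Now deg[3]=0, deg[1]=1.
Step 6: smallest deg-1 vertex = 1, p_6 = 4. Add edge {1,4}. Now deg[1]=0, deg[4]=1.
Final: two remaining deg-1 vertices are 4, 8. Add edge {4,8}.

Answer: 1 2
3 5
6 7
3 6
1 3
1 4
4 8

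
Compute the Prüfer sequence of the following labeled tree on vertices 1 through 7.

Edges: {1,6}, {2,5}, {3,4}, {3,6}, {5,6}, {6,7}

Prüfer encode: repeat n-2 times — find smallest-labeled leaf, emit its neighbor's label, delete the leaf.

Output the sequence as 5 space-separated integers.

Step 1: leaves = {1,2,4,7}. Remove smallest leaf 1, emit neighbor 6.
Step 2: leaves = {2,4,7}. Remove smallest leaf 2, emit neighbor 5.
Step 3: leaves = {4,5,7}. Remove smallest leaf 4, emit neighbor 3.
Step 4: leaves = {3,5,7}. Remove smallest leaf 3, emit neighbor 6.
Step 5: leaves = {5,7}. Remove smallest leaf 5, emit neighbor 6.
Done: 2 vertices remain (6, 7). Sequence = [6 5 3 6 6]

Answer: 6 5 3 6 6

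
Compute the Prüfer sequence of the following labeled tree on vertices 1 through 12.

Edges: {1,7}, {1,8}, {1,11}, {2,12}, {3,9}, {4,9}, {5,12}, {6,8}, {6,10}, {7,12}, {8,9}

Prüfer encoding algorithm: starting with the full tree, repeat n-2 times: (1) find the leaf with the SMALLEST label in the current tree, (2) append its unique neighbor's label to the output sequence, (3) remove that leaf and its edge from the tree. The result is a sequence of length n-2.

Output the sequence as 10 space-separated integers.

Answer: 12 9 9 12 8 6 8 1 1 7

Derivation:
Step 1: leaves = {2,3,4,5,10,11}. Remove smallest leaf 2, emit neighbor 12.
Step 2: leaves = {3,4,5,10,11}. Remove smallest leaf 3, emit neighbor 9.
Step 3: leaves = {4,5,10,11}. Remove smallest leaf 4, emit neighbor 9.
Step 4: leaves = {5,9,10,11}. Remove smallest leaf 5, emit neighbor 12.
Step 5: leaves = {9,10,11,12}. Remove smallest leaf 9, emit neighbor 8.
Step 6: leaves = {10,11,12}. Remove smallest leaf 10, emit neighbor 6.
Step 7: leaves = {6,11,12}. Remove smallest leaf 6, emit neighbor 8.
Step 8: leaves = {8,11,12}. Remove smallest leaf 8, emit neighbor 1.
Step 9: leaves = {11,12}. Remove smallest leaf 11, emit neighbor 1.
Step 10: leaves = {1,12}. Remove smallest leaf 1, emit neighbor 7.
Done: 2 vertices remain (7, 12). Sequence = [12 9 9 12 8 6 8 1 1 7]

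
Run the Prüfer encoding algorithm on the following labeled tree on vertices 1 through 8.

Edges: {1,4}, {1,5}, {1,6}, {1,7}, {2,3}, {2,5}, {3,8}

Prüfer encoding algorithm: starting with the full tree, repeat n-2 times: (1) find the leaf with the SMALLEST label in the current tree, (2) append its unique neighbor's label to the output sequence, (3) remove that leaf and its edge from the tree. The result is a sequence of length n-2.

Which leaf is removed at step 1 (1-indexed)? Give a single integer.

Answer: 4

Derivation:
Step 1: current leaves = {4,6,7,8}. Remove leaf 4 (neighbor: 1).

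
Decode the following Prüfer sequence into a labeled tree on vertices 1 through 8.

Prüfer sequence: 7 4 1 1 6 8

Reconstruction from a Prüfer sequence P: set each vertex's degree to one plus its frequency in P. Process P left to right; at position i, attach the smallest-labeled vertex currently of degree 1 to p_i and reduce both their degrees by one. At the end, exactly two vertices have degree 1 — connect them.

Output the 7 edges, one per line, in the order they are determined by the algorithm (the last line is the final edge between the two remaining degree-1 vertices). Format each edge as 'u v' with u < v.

Initial degrees: {1:3, 2:1, 3:1, 4:2, 5:1, 6:2, 7:2, 8:2}
Step 1: smallest deg-1 vertex = 2, p_1 = 7. Add edge {2,7}. Now deg[2]=0, deg[7]=1.
Step 2: smallest deg-1 vertex = 3, p_2 = 4. Add edge {3,4}. Now deg[3]=0, deg[4]=1.
Step 3: smallest deg-1 vertex = 4, p_3 = 1. Add edge {1,4}. Now deg[4]=0, deg[1]=2.
Step 4: smallest deg-1 vertex = 5, p_4 = 1. Add edge {1,5}. Now deg[5]=0, deg[1]=1.
Step 5: smallest deg-1 vertex = 1, p_5 = 6. Add edge {1,6}. Now deg[1]=0, deg[6]=1.
Step 6: smallest deg-1 vertex = 6, p_6 = 8. Add edge {6,8}. Now deg[6]=0, deg[8]=1.
Final: two remaining deg-1 vertices are 7, 8. Add edge {7,8}.

Answer: 2 7
3 4
1 4
1 5
1 6
6 8
7 8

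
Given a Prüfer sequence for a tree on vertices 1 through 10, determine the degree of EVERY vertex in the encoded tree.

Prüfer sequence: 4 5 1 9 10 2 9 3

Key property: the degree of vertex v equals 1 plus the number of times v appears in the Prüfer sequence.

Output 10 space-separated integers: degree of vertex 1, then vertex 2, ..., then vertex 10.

Answer: 2 2 2 2 2 1 1 1 3 2

Derivation:
p_1 = 4: count[4] becomes 1
p_2 = 5: count[5] becomes 1
p_3 = 1: count[1] becomes 1
p_4 = 9: count[9] becomes 1
p_5 = 10: count[10] becomes 1
p_6 = 2: count[2] becomes 1
p_7 = 9: count[9] becomes 2
p_8 = 3: count[3] becomes 1
Degrees (1 + count): deg[1]=1+1=2, deg[2]=1+1=2, deg[3]=1+1=2, deg[4]=1+1=2, deg[5]=1+1=2, deg[6]=1+0=1, deg[7]=1+0=1, deg[8]=1+0=1, deg[9]=1+2=3, deg[10]=1+1=2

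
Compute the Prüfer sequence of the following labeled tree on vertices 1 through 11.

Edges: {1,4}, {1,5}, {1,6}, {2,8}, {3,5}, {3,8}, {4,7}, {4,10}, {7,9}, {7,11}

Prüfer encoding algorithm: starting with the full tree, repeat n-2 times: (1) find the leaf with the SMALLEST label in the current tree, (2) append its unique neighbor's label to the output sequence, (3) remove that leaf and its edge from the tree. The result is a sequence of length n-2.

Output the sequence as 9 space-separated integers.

Answer: 8 1 3 5 1 4 7 4 7

Derivation:
Step 1: leaves = {2,6,9,10,11}. Remove smallest leaf 2, emit neighbor 8.
Step 2: leaves = {6,8,9,10,11}. Remove smallest leaf 6, emit neighbor 1.
Step 3: leaves = {8,9,10,11}. Remove smallest leaf 8, emit neighbor 3.
Step 4: leaves = {3,9,10,11}. Remove smallest leaf 3, emit neighbor 5.
Step 5: leaves = {5,9,10,11}. Remove smallest leaf 5, emit neighbor 1.
Step 6: leaves = {1,9,10,11}. Remove smallest leaf 1, emit neighbor 4.
Step 7: leaves = {9,10,11}. Remove smallest leaf 9, emit neighbor 7.
Step 8: leaves = {10,11}. Remove smallest leaf 10, emit neighbor 4.
Step 9: leaves = {4,11}. Remove smallest leaf 4, emit neighbor 7.
Done: 2 vertices remain (7, 11). Sequence = [8 1 3 5 1 4 7 4 7]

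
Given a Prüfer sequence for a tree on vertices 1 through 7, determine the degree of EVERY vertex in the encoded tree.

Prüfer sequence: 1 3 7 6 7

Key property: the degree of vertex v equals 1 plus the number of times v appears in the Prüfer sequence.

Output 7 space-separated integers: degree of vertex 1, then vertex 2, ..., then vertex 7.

p_1 = 1: count[1] becomes 1
p_2 = 3: count[3] becomes 1
p_3 = 7: count[7] becomes 1
p_4 = 6: count[6] becomes 1
p_5 = 7: count[7] becomes 2
Degrees (1 + count): deg[1]=1+1=2, deg[2]=1+0=1, deg[3]=1+1=2, deg[4]=1+0=1, deg[5]=1+0=1, deg[6]=1+1=2, deg[7]=1+2=3

Answer: 2 1 2 1 1 2 3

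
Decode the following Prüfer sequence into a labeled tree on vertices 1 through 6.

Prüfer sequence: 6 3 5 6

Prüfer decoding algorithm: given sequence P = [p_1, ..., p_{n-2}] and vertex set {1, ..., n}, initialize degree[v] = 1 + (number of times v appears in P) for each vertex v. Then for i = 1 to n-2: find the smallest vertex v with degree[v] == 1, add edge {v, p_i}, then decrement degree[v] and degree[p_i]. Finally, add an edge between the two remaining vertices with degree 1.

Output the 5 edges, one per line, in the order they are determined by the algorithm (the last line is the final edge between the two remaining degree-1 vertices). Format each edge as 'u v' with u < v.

Answer: 1 6
2 3
3 5
4 6
5 6

Derivation:
Initial degrees: {1:1, 2:1, 3:2, 4:1, 5:2, 6:3}
Step 1: smallest deg-1 vertex = 1, p_1 = 6. Add edge {1,6}. Now deg[1]=0, deg[6]=2.
Step 2: smallest deg-1 vertex = 2, p_2 = 3. Add edge {2,3}. Now deg[2]=0, deg[3]=1.
Step 3: smallest deg-1 vertex = 3, p_3 = 5. Add edge {3,5}. Now deg[3]=0, deg[5]=1.
Step 4: smallest deg-1 vertex = 4, p_4 = 6. Add edge {4,6}. Now deg[4]=0, deg[6]=1.
Final: two remaining deg-1 vertices are 5, 6. Add edge {5,6}.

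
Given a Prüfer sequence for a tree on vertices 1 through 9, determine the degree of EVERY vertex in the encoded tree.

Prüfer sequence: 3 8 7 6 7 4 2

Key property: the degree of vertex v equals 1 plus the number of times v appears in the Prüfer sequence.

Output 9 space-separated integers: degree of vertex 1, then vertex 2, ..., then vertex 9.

Answer: 1 2 2 2 1 2 3 2 1

Derivation:
p_1 = 3: count[3] becomes 1
p_2 = 8: count[8] becomes 1
p_3 = 7: count[7] becomes 1
p_4 = 6: count[6] becomes 1
p_5 = 7: count[7] becomes 2
p_6 = 4: count[4] becomes 1
p_7 = 2: count[2] becomes 1
Degrees (1 + count): deg[1]=1+0=1, deg[2]=1+1=2, deg[3]=1+1=2, deg[4]=1+1=2, deg[5]=1+0=1, deg[6]=1+1=2, deg[7]=1+2=3, deg[8]=1+1=2, deg[9]=1+0=1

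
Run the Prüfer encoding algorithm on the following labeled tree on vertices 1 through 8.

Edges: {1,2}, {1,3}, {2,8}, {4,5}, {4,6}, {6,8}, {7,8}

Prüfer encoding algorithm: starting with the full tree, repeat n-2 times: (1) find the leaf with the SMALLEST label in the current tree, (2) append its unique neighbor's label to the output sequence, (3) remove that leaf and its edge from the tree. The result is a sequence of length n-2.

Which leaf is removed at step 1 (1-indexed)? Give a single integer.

Answer: 3

Derivation:
Step 1: current leaves = {3,5,7}. Remove leaf 3 (neighbor: 1).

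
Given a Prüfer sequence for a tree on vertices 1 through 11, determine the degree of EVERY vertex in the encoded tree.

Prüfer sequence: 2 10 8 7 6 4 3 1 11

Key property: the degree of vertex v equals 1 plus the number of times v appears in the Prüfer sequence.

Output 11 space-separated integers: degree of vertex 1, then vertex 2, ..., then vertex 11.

Answer: 2 2 2 2 1 2 2 2 1 2 2

Derivation:
p_1 = 2: count[2] becomes 1
p_2 = 10: count[10] becomes 1
p_3 = 8: count[8] becomes 1
p_4 = 7: count[7] becomes 1
p_5 = 6: count[6] becomes 1
p_6 = 4: count[4] becomes 1
p_7 = 3: count[3] becomes 1
p_8 = 1: count[1] becomes 1
p_9 = 11: count[11] becomes 1
Degrees (1 + count): deg[1]=1+1=2, deg[2]=1+1=2, deg[3]=1+1=2, deg[4]=1+1=2, deg[5]=1+0=1, deg[6]=1+1=2, deg[7]=1+1=2, deg[8]=1+1=2, deg[9]=1+0=1, deg[10]=1+1=2, deg[11]=1+1=2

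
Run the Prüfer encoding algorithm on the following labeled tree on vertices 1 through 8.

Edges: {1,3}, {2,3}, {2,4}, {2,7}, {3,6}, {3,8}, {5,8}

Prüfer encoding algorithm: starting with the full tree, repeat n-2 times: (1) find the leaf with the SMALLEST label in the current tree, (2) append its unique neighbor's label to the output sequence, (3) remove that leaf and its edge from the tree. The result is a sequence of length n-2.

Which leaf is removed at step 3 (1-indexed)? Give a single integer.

Step 1: current leaves = {1,4,5,6,7}. Remove leaf 1 (neighbor: 3).
Step 2: current leaves = {4,5,6,7}. Remove leaf 4 (neighbor: 2).
Step 3: current leaves = {5,6,7}. Remove leaf 5 (neighbor: 8).

Answer: 5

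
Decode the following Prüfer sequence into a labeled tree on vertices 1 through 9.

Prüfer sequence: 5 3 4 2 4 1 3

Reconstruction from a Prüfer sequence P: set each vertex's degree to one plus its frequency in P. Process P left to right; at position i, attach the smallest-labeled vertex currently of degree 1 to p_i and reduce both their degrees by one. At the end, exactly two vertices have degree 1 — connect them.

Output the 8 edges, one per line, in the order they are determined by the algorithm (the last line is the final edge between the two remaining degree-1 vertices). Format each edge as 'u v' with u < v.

Answer: 5 6
3 5
4 7
2 8
2 4
1 4
1 3
3 9

Derivation:
Initial degrees: {1:2, 2:2, 3:3, 4:3, 5:2, 6:1, 7:1, 8:1, 9:1}
Step 1: smallest deg-1 vertex = 6, p_1 = 5. Add edge {5,6}. Now deg[6]=0, deg[5]=1.
Step 2: smallest deg-1 vertex = 5, p_2 = 3. Add edge {3,5}. Now deg[5]=0, deg[3]=2.
Step 3: smallest deg-1 vertex = 7, p_3 = 4. Add edge {4,7}. Now deg[7]=0, deg[4]=2.
Step 4: smallest deg-1 vertex = 8, p_4 = 2. Add edge {2,8}. Now deg[8]=0, deg[2]=1.
Step 5: smallest deg-1 vertex = 2, p_5 = 4. Add edge {2,4}. Now deg[2]=0, deg[4]=1.
Step 6: smallest deg-1 vertex = 4, p_6 = 1. Add edge {1,4}. Now deg[4]=0, deg[1]=1.
Step 7: smallest deg-1 vertex = 1, p_7 = 3. Add edge {1,3}. Now deg[1]=0, deg[3]=1.
Final: two remaining deg-1 vertices are 3, 9. Add edge {3,9}.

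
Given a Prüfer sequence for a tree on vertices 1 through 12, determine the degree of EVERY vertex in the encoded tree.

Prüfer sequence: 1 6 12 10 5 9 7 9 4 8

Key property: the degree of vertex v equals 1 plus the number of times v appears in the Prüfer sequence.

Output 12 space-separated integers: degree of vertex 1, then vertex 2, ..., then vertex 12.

Answer: 2 1 1 2 2 2 2 2 3 2 1 2

Derivation:
p_1 = 1: count[1] becomes 1
p_2 = 6: count[6] becomes 1
p_3 = 12: count[12] becomes 1
p_4 = 10: count[10] becomes 1
p_5 = 5: count[5] becomes 1
p_6 = 9: count[9] becomes 1
p_7 = 7: count[7] becomes 1
p_8 = 9: count[9] becomes 2
p_9 = 4: count[4] becomes 1
p_10 = 8: count[8] becomes 1
Degrees (1 + count): deg[1]=1+1=2, deg[2]=1+0=1, deg[3]=1+0=1, deg[4]=1+1=2, deg[5]=1+1=2, deg[6]=1+1=2, deg[7]=1+1=2, deg[8]=1+1=2, deg[9]=1+2=3, deg[10]=1+1=2, deg[11]=1+0=1, deg[12]=1+1=2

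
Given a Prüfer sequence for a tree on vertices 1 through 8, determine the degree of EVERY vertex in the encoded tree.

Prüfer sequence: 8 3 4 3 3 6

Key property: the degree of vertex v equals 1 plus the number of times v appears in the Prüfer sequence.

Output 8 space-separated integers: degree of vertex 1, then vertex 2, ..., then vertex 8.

p_1 = 8: count[8] becomes 1
p_2 = 3: count[3] becomes 1
p_3 = 4: count[4] becomes 1
p_4 = 3: count[3] becomes 2
p_5 = 3: count[3] becomes 3
p_6 = 6: count[6] becomes 1
Degrees (1 + count): deg[1]=1+0=1, deg[2]=1+0=1, deg[3]=1+3=4, deg[4]=1+1=2, deg[5]=1+0=1, deg[6]=1+1=2, deg[7]=1+0=1, deg[8]=1+1=2

Answer: 1 1 4 2 1 2 1 2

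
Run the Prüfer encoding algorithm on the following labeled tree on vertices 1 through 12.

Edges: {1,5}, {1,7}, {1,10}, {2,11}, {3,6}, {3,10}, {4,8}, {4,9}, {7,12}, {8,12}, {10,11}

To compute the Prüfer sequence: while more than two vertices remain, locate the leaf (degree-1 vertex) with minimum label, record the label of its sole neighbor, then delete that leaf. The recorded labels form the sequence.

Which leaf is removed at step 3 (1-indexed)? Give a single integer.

Answer: 6

Derivation:
Step 1: current leaves = {2,5,6,9}. Remove leaf 2 (neighbor: 11).
Step 2: current leaves = {5,6,9,11}. Remove leaf 5 (neighbor: 1).
Step 3: current leaves = {6,9,11}. Remove leaf 6 (neighbor: 3).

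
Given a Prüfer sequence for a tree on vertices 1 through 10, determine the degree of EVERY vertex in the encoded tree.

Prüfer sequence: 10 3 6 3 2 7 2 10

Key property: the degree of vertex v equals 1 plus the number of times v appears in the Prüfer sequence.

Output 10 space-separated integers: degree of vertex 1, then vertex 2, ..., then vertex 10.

p_1 = 10: count[10] becomes 1
p_2 = 3: count[3] becomes 1
p_3 = 6: count[6] becomes 1
p_4 = 3: count[3] becomes 2
p_5 = 2: count[2] becomes 1
p_6 = 7: count[7] becomes 1
p_7 = 2: count[2] becomes 2
p_8 = 10: count[10] becomes 2
Degrees (1 + count): deg[1]=1+0=1, deg[2]=1+2=3, deg[3]=1+2=3, deg[4]=1+0=1, deg[5]=1+0=1, deg[6]=1+1=2, deg[7]=1+1=2, deg[8]=1+0=1, deg[9]=1+0=1, deg[10]=1+2=3

Answer: 1 3 3 1 1 2 2 1 1 3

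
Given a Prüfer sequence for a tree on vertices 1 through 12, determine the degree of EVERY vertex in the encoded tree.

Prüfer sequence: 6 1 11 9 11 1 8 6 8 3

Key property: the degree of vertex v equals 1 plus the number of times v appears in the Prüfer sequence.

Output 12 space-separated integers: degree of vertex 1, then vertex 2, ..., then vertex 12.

Answer: 3 1 2 1 1 3 1 3 2 1 3 1

Derivation:
p_1 = 6: count[6] becomes 1
p_2 = 1: count[1] becomes 1
p_3 = 11: count[11] becomes 1
p_4 = 9: count[9] becomes 1
p_5 = 11: count[11] becomes 2
p_6 = 1: count[1] becomes 2
p_7 = 8: count[8] becomes 1
p_8 = 6: count[6] becomes 2
p_9 = 8: count[8] becomes 2
p_10 = 3: count[3] becomes 1
Degrees (1 + count): deg[1]=1+2=3, deg[2]=1+0=1, deg[3]=1+1=2, deg[4]=1+0=1, deg[5]=1+0=1, deg[6]=1+2=3, deg[7]=1+0=1, deg[8]=1+2=3, deg[9]=1+1=2, deg[10]=1+0=1, deg[11]=1+2=3, deg[12]=1+0=1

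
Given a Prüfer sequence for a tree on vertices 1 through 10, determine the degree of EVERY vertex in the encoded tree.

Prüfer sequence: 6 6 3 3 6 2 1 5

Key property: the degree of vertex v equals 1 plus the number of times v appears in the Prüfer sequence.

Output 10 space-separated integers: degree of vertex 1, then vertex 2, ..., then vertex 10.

p_1 = 6: count[6] becomes 1
p_2 = 6: count[6] becomes 2
p_3 = 3: count[3] becomes 1
p_4 = 3: count[3] becomes 2
p_5 = 6: count[6] becomes 3
p_6 = 2: count[2] becomes 1
p_7 = 1: count[1] becomes 1
p_8 = 5: count[5] becomes 1
Degrees (1 + count): deg[1]=1+1=2, deg[2]=1+1=2, deg[3]=1+2=3, deg[4]=1+0=1, deg[5]=1+1=2, deg[6]=1+3=4, deg[7]=1+0=1, deg[8]=1+0=1, deg[9]=1+0=1, deg[10]=1+0=1

Answer: 2 2 3 1 2 4 1 1 1 1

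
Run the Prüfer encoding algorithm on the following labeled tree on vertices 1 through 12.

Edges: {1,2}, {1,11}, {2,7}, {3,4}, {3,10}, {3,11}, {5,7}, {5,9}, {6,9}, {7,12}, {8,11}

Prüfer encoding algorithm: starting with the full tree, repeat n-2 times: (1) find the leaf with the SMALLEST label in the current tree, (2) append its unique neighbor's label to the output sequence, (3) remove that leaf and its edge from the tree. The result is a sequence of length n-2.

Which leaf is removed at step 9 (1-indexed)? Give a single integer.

Answer: 1

Derivation:
Step 1: current leaves = {4,6,8,10,12}. Remove leaf 4 (neighbor: 3).
Step 2: current leaves = {6,8,10,12}. Remove leaf 6 (neighbor: 9).
Step 3: current leaves = {8,9,10,12}. Remove leaf 8 (neighbor: 11).
Step 4: current leaves = {9,10,12}. Remove leaf 9 (neighbor: 5).
Step 5: current leaves = {5,10,12}. Remove leaf 5 (neighbor: 7).
Step 6: current leaves = {10,12}. Remove leaf 10 (neighbor: 3).
Step 7: current leaves = {3,12}. Remove leaf 3 (neighbor: 11).
Step 8: current leaves = {11,12}. Remove leaf 11 (neighbor: 1).
Step 9: current leaves = {1,12}. Remove leaf 1 (neighbor: 2).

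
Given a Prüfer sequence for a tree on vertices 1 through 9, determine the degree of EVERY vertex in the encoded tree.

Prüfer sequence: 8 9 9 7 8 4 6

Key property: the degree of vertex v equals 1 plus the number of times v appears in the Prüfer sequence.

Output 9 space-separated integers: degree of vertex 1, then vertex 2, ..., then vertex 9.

p_1 = 8: count[8] becomes 1
p_2 = 9: count[9] becomes 1
p_3 = 9: count[9] becomes 2
p_4 = 7: count[7] becomes 1
p_5 = 8: count[8] becomes 2
p_6 = 4: count[4] becomes 1
p_7 = 6: count[6] becomes 1
Degrees (1 + count): deg[1]=1+0=1, deg[2]=1+0=1, deg[3]=1+0=1, deg[4]=1+1=2, deg[5]=1+0=1, deg[6]=1+1=2, deg[7]=1+1=2, deg[8]=1+2=3, deg[9]=1+2=3

Answer: 1 1 1 2 1 2 2 3 3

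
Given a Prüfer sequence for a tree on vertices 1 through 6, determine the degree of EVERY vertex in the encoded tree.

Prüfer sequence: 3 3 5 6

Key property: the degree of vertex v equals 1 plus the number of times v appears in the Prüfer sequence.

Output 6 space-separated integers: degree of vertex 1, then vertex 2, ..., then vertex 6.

p_1 = 3: count[3] becomes 1
p_2 = 3: count[3] becomes 2
p_3 = 5: count[5] becomes 1
p_4 = 6: count[6] becomes 1
Degrees (1 + count): deg[1]=1+0=1, deg[2]=1+0=1, deg[3]=1+2=3, deg[4]=1+0=1, deg[5]=1+1=2, deg[6]=1+1=2

Answer: 1 1 3 1 2 2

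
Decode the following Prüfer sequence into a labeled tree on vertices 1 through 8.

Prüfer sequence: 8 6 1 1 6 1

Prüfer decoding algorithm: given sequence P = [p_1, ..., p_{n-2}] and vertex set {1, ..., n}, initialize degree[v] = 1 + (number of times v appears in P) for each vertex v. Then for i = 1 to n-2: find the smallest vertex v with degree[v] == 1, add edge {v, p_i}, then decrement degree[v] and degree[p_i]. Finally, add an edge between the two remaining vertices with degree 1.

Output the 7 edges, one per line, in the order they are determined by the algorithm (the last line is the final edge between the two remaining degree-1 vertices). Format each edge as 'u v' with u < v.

Initial degrees: {1:4, 2:1, 3:1, 4:1, 5:1, 6:3, 7:1, 8:2}
Step 1: smallest deg-1 vertex = 2, p_1 = 8. Add edge {2,8}. Now deg[2]=0, deg[8]=1.
Step 2: smallest deg-1 vertex = 3, p_2 = 6. Add edge {3,6}. Now deg[3]=0, deg[6]=2.
Step 3: smallest deg-1 vertex = 4, p_3 = 1. Add edge {1,4}. Now deg[4]=0, deg[1]=3.
Step 4: smallest deg-1 vertex = 5, p_4 = 1. Add edge {1,5}. Now deg[5]=0, deg[1]=2.
Step 5: smallest deg-1 vertex = 7, p_5 = 6. Add edge {6,7}. Now deg[7]=0, deg[6]=1.
Step 6: smallest deg-1 vertex = 6, p_6 = 1. Add edge {1,6}. Now deg[6]=0, deg[1]=1.
Final: two remaining deg-1 vertices are 1, 8. Add edge {1,8}.

Answer: 2 8
3 6
1 4
1 5
6 7
1 6
1 8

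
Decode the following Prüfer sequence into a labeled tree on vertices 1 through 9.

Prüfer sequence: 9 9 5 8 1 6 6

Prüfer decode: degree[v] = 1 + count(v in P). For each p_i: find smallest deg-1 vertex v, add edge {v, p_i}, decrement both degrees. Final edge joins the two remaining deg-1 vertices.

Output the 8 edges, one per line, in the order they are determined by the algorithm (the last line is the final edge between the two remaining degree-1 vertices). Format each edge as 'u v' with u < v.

Initial degrees: {1:2, 2:1, 3:1, 4:1, 5:2, 6:3, 7:1, 8:2, 9:3}
Step 1: smallest deg-1 vertex = 2, p_1 = 9. Add edge {2,9}. Now deg[2]=0, deg[9]=2.
Step 2: smallest deg-1 vertex = 3, p_2 = 9. Add edge {3,9}. Now deg[3]=0, deg[9]=1.
Step 3: smallest deg-1 vertex = 4, p_3 = 5. Add edge {4,5}. Now deg[4]=0, deg[5]=1.
Step 4: smallest deg-1 vertex = 5, p_4 = 8. Add edge {5,8}. Now deg[5]=0, deg[8]=1.
Step 5: smallest deg-1 vertex = 7, p_5 = 1. Add edge {1,7}. Now deg[7]=0, deg[1]=1.
Step 6: smallest deg-1 vertex = 1, p_6 = 6. Add edge {1,6}. Now deg[1]=0, deg[6]=2.
Step 7: smallest deg-1 vertex = 8, p_7 = 6. Add edge {6,8}. Now deg[8]=0, deg[6]=1.
Final: two remaining deg-1 vertices are 6, 9. Add edge {6,9}.

Answer: 2 9
3 9
4 5
5 8
1 7
1 6
6 8
6 9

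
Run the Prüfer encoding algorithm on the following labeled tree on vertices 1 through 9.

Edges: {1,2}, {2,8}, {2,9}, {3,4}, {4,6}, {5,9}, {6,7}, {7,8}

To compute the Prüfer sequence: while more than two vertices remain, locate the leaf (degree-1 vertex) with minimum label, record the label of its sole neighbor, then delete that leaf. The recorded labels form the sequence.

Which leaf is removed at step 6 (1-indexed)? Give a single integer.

Answer: 7

Derivation:
Step 1: current leaves = {1,3,5}. Remove leaf 1 (neighbor: 2).
Step 2: current leaves = {3,5}. Remove leaf 3 (neighbor: 4).
Step 3: current leaves = {4,5}. Remove leaf 4 (neighbor: 6).
Step 4: current leaves = {5,6}. Remove leaf 5 (neighbor: 9).
Step 5: current leaves = {6,9}. Remove leaf 6 (neighbor: 7).
Step 6: current leaves = {7,9}. Remove leaf 7 (neighbor: 8).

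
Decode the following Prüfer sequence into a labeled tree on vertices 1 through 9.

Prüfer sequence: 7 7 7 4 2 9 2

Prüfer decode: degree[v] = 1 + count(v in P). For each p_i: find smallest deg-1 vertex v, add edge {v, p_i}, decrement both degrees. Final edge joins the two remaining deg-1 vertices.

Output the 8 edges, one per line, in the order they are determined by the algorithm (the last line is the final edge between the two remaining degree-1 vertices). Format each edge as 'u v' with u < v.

Answer: 1 7
3 7
5 7
4 6
2 4
7 9
2 8
2 9

Derivation:
Initial degrees: {1:1, 2:3, 3:1, 4:2, 5:1, 6:1, 7:4, 8:1, 9:2}
Step 1: smallest deg-1 vertex = 1, p_1 = 7. Add edge {1,7}. Now deg[1]=0, deg[7]=3.
Step 2: smallest deg-1 vertex = 3, p_2 = 7. Add edge {3,7}. Now deg[3]=0, deg[7]=2.
Step 3: smallest deg-1 vertex = 5, p_3 = 7. Add edge {5,7}. Now deg[5]=0, deg[7]=1.
Step 4: smallest deg-1 vertex = 6, p_4 = 4. Add edge {4,6}. Now deg[6]=0, deg[4]=1.
Step 5: smallest deg-1 vertex = 4, p_5 = 2. Add edge {2,4}. Now deg[4]=0, deg[2]=2.
Step 6: smallest deg-1 vertex = 7, p_6 = 9. Add edge {7,9}. Now deg[7]=0, deg[9]=1.
Step 7: smallest deg-1 vertex = 8, p_7 = 2. Add edge {2,8}. Now deg[8]=0, deg[2]=1.
Final: two remaining deg-1 vertices are 2, 9. Add edge {2,9}.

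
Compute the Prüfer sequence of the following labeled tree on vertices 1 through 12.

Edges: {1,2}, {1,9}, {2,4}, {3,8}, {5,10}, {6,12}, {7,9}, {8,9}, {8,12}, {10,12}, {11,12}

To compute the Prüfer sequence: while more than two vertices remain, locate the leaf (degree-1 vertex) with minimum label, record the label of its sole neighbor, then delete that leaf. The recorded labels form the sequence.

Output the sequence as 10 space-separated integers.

Step 1: leaves = {3,4,5,6,7,11}. Remove smallest leaf 3, emit neighbor 8.
Step 2: leaves = {4,5,6,7,11}. Remove smallest leaf 4, emit neighbor 2.
Step 3: leaves = {2,5,6,7,11}. Remove smallest leaf 2, emit neighbor 1.
Step 4: leaves = {1,5,6,7,11}. Remove smallest leaf 1, emit neighbor 9.
Step 5: leaves = {5,6,7,11}. Remove smallest leaf 5, emit neighbor 10.
Step 6: leaves = {6,7,10,11}. Remove smallest leaf 6, emit neighbor 12.
Step 7: leaves = {7,10,11}. Remove smallest leaf 7, emit neighbor 9.
Step 8: leaves = {9,10,11}. Remove smallest leaf 9, emit neighbor 8.
Step 9: leaves = {8,10,11}. Remove smallest leaf 8, emit neighbor 12.
Step 10: leaves = {10,11}. Remove smallest leaf 10, emit neighbor 12.
Done: 2 vertices remain (11, 12). Sequence = [8 2 1 9 10 12 9 8 12 12]

Answer: 8 2 1 9 10 12 9 8 12 12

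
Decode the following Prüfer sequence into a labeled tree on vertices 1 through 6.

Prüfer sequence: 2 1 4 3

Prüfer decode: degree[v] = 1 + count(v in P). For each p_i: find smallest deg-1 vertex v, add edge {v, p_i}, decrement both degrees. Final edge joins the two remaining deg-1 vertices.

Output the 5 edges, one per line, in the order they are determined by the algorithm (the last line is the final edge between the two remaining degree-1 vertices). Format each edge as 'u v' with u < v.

Answer: 2 5
1 2
1 4
3 4
3 6

Derivation:
Initial degrees: {1:2, 2:2, 3:2, 4:2, 5:1, 6:1}
Step 1: smallest deg-1 vertex = 5, p_1 = 2. Add edge {2,5}. Now deg[5]=0, deg[2]=1.
Step 2: smallest deg-1 vertex = 2, p_2 = 1. Add edge {1,2}. Now deg[2]=0, deg[1]=1.
Step 3: smallest deg-1 vertex = 1, p_3 = 4. Add edge {1,4}. Now deg[1]=0, deg[4]=1.
Step 4: smallest deg-1 vertex = 4, p_4 = 3. Add edge {3,4}. Now deg[4]=0, deg[3]=1.
Final: two remaining deg-1 vertices are 3, 6. Add edge {3,6}.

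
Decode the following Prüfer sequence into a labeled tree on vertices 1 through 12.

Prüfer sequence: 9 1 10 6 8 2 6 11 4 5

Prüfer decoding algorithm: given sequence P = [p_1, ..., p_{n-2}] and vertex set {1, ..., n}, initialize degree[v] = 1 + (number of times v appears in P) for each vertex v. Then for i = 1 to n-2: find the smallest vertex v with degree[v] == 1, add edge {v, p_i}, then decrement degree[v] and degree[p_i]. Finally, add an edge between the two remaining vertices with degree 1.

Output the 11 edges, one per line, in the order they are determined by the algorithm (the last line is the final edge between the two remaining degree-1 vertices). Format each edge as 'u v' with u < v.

Answer: 3 9
1 7
1 10
6 9
8 10
2 8
2 6
6 11
4 11
4 5
5 12

Derivation:
Initial degrees: {1:2, 2:2, 3:1, 4:2, 5:2, 6:3, 7:1, 8:2, 9:2, 10:2, 11:2, 12:1}
Step 1: smallest deg-1 vertex = 3, p_1 = 9. Add edge {3,9}. Now deg[3]=0, deg[9]=1.
Step 2: smallest deg-1 vertex = 7, p_2 = 1. Add edge {1,7}. Now deg[7]=0, deg[1]=1.
Step 3: smallest deg-1 vertex = 1, p_3 = 10. Add edge {1,10}. Now deg[1]=0, deg[10]=1.
Step 4: smallest deg-1 vertex = 9, p_4 = 6. Add edge {6,9}. Now deg[9]=0, deg[6]=2.
Step 5: smallest deg-1 vertex = 10, p_5 = 8. Add edge {8,10}. Now deg[10]=0, deg[8]=1.
Step 6: smallest deg-1 vertex = 8, p_6 = 2. Add edge {2,8}. Now deg[8]=0, deg[2]=1.
Step 7: smallest deg-1 vertex = 2, p_7 = 6. Add edge {2,6}. Now deg[2]=0, deg[6]=1.
Step 8: smallest deg-1 vertex = 6, p_8 = 11. Add edge {6,11}. Now deg[6]=0, deg[11]=1.
Step 9: smallest deg-1 vertex = 11, p_9 = 4. Add edge {4,11}. Now deg[11]=0, deg[4]=1.
Step 10: smallest deg-1 vertex = 4, p_10 = 5. Add edge {4,5}. Now deg[4]=0, deg[5]=1.
Final: two remaining deg-1 vertices are 5, 12. Add edge {5,12}.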